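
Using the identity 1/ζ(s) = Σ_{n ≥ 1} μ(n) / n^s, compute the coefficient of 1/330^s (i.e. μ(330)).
μ(330) = 1

Factor n = 330 = 2 · 3 · 5 · 11. μ(n) = 0 if any exponent ≥ 2 (not squarefree); otherwise μ(n) = (−1)^{ω(n)} where ω(n) is the number of distinct prime factors. Applying: μ(330) = 1.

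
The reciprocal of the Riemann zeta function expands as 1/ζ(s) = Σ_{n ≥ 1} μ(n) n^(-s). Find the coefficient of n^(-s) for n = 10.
μ(10) = 1

Factor n = 10 = 2 · 5. μ(n) = 0 if any exponent ≥ 2 (not squarefree); otherwise μ(n) = (−1)^{ω(n)} where ω(n) is the number of distinct prime factors. Applying: μ(10) = 1.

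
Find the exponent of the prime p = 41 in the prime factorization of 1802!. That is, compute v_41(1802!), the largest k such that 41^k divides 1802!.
v_41(1802!) = 44

Legendre's formula: v_p(n!) = Σ_{k ≥ 1} ⌊n / p^k⌋. For p = 41, n = 1802, the terms are:
  ⌊1802/41^1⌋ = ⌊1802/41⌋ = 43
  ⌊1802/41^2⌋ = ⌊1802/1681⌋ = 1
(the next term ⌊1802/41^3⌋ = 0, terminating the sum). Summing: v_41(1802!) = 43 + 1 = 44.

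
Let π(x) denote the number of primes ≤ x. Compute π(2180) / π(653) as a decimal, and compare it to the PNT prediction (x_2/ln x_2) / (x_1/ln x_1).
π(2180)/π(653) = 327/119 ≈ 2.7479;  PNT prediction ≈ 2.8149.

π(653) = 119 and π(2180) = 327, so π(2180)/π(653) ≈ 2.7479. The PNT-predicted ratio is (2180/ln(2180)) / (653/ln(653)) ≈ 2.8149. The two agree to within a few percent, as expected.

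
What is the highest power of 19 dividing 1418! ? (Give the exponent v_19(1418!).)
v_19(1418!) = 77

Legendre's formula: v_p(n!) = Σ_{k ≥ 1} ⌊n / p^k⌋. For p = 19, n = 1418, the terms are:
  ⌊1418/19^1⌋ = ⌊1418/19⌋ = 74
  ⌊1418/19^2⌋ = ⌊1418/361⌋ = 3
(the next term ⌊1418/19^3⌋ = 0, terminating the sum). Summing: v_19(1418!) = 74 + 3 = 77.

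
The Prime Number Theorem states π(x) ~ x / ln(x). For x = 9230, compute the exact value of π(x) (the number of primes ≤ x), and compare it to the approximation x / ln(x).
π(9230) = 1144;  x/ln(x) ≈ 1010.93;  relative error ≈ 11.63%.

Directly count primes up to 9230: π(9230) = 1144. The PNT approximation gives 9230/ln(9230) ≈ 9230/9.13021 ≈ 1010.93. Relative error (π(x) − x/ln(x)) / π(x) ≈ 11.63%; the approximation is known to undercount slightly (Li(x) is a better estimate).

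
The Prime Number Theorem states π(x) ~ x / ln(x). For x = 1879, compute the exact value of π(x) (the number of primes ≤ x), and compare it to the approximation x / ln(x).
π(1879) = 289;  x/ln(x) ≈ 249.25;  relative error ≈ 13.75%.

Directly count primes up to 1879: π(1879) = 289. The PNT approximation gives 1879/ln(1879) ≈ 1879/7.53849 ≈ 249.25. Relative error (π(x) − x/ln(x)) / π(x) ≈ 13.75%; the approximation is known to undercount slightly (Li(x) is a better estimate).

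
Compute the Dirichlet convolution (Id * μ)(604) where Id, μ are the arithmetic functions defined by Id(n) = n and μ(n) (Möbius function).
(Id * μ)(604) = 300

Divisors of 604: [1, 2, 4, 151, 302, 604]. For each d | 604:
  d = 1: Id(1) · μ(604/1) = 1 · 0 = 0
  d = 2: Id(2) · μ(604/2) = 2 · 1 = 2
  d = 4: Id(4) · μ(604/4) = 4 · -1 = -4
  d = 151: Id(151) · μ(604/151) = 151 · 0 = 0
  d = 302: Id(302) · μ(604/302) = 302 · -1 = -302
  d = 604: Id(604) · μ(604/604) = 604 · 1 = 604
Summing: (Id * μ)(604) = 0 + 2 + -4 + 0 + -302 + 604 = 300.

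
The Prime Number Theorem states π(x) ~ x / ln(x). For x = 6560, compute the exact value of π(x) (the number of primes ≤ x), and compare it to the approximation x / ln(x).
π(6560) = 847;  x/ln(x) ≈ 746.41;  relative error ≈ 11.88%.

Directly count primes up to 6560: π(6560) = 847. The PNT approximation gives 6560/ln(6560) ≈ 6560/8.78875 ≈ 746.41. Relative error (π(x) − x/ln(x)) / π(x) ≈ 11.88%; the approximation is known to undercount slightly (Li(x) is a better estimate).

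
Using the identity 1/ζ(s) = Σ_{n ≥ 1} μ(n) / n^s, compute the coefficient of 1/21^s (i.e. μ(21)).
μ(21) = 1

Factor n = 21 = 3 · 7. μ(n) = 0 if any exponent ≥ 2 (not squarefree); otherwise μ(n) = (−1)^{ω(n)} where ω(n) is the number of distinct prime factors. Applying: μ(21) = 1.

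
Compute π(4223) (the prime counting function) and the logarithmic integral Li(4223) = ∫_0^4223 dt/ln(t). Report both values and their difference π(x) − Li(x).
π(4223) = 578;  Li(4223) ≈ 592.16;  π(x) − Li(x) ≈ -14.16.

Direct count of primes ≤ 4223 gives π(4223) = 578. Numerical evaluation of the logarithmic integral gives Li(4223) ≈ 592.16. The difference π(x) − Li(x) ≈ -14.16 is typically negative for small/moderate x (Li(x) overestimates), though Littlewood's theorem shows this sign changes infinitely often.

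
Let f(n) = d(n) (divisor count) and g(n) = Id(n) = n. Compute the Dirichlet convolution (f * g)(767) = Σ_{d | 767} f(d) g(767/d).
(d * Id)(767) = 915

Divisors of 767: [1, 13, 59, 767]. For each d | 767:
  d = 1: d(1) · Id(767/1) = 1 · 767 = 767
  d = 13: d(13) · Id(767/13) = 2 · 59 = 118
  d = 59: d(59) · Id(767/59) = 2 · 13 = 26
  d = 767: d(767) · Id(767/767) = 4 · 1 = 4
Summing: (d * Id)(767) = 767 + 118 + 26 + 4 = 915.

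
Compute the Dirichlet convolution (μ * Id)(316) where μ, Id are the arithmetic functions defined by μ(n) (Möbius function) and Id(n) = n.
(μ * Id)(316) = 156

Divisors of 316: [1, 2, 4, 79, 158, 316]. For each d | 316:
  d = 1: μ(1) · Id(316/1) = 1 · 316 = 316
  d = 2: μ(2) · Id(316/2) = -1 · 158 = -158
  d = 4: μ(4) · Id(316/4) = 0 · 79 = 0
  d = 79: μ(79) · Id(316/79) = -1 · 4 = -4
  d = 158: μ(158) · Id(316/158) = 1 · 2 = 2
  d = 316: μ(316) · Id(316/316) = 0 · 1 = 0
Summing: (μ * Id)(316) = 316 + -158 + 0 + -4 + 2 + 0 = 156.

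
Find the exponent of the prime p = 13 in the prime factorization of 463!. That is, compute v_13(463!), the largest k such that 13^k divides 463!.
v_13(463!) = 37

Legendre's formula: v_p(n!) = Σ_{k ≥ 1} ⌊n / p^k⌋. For p = 13, n = 463, the terms are:
  ⌊463/13^1⌋ = ⌊463/13⌋ = 35
  ⌊463/13^2⌋ = ⌊463/169⌋ = 2
(the next term ⌊463/13^3⌋ = 0, terminating the sum). Summing: v_13(463!) = 35 + 2 = 37.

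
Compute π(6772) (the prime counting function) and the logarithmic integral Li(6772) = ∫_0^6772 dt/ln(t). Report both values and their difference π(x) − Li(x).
π(6772) = 871;  Li(6772) ≈ 888.53;  π(x) − Li(x) ≈ -17.53.

Direct count of primes ≤ 6772 gives π(6772) = 871. Numerical evaluation of the logarithmic integral gives Li(6772) ≈ 888.53. The difference π(x) − Li(x) ≈ -17.53 is typically negative for small/moderate x (Li(x) overestimates), though Littlewood's theorem shows this sign changes infinitely often.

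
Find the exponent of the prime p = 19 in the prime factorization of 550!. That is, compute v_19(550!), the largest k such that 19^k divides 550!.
v_19(550!) = 29

Legendre's formula: v_p(n!) = Σ_{k ≥ 1} ⌊n / p^k⌋. For p = 19, n = 550, the terms are:
  ⌊550/19^1⌋ = ⌊550/19⌋ = 28
  ⌊550/19^2⌋ = ⌊550/361⌋ = 1
(the next term ⌊550/19^3⌋ = 0, terminating the sum). Summing: v_19(550!) = 28 + 1 = 29.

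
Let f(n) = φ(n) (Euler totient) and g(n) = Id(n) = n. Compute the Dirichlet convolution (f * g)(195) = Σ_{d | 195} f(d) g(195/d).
(φ * Id)(195) = 1125

Divisors of 195: [1, 3, 5, 13, 15, 39, 65, 195]. For each d | 195:
  d = 1: φ(1) · Id(195/1) = 1 · 195 = 195
  d = 3: φ(3) · Id(195/3) = 2 · 65 = 130
  d = 5: φ(5) · Id(195/5) = 4 · 39 = 156
  d = 13: φ(13) · Id(195/13) = 12 · 15 = 180
  d = 15: φ(15) · Id(195/15) = 8 · 13 = 104
  d = 39: φ(39) · Id(195/39) = 24 · 5 = 120
  d = 65: φ(65) · Id(195/65) = 48 · 3 = 144
  d = 195: φ(195) · Id(195/195) = 96 · 1 = 96
Summing: (φ * Id)(195) = 195 + 130 + 156 + 180 + 104 + 120 + 144 + 96 = 1125.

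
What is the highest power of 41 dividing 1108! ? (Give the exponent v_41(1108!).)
v_41(1108!) = 27

Legendre's formula: v_p(n!) = Σ_{k ≥ 1} ⌊n / p^k⌋. For p = 41, n = 1108, the terms are:
  ⌊1108/41^1⌋ = ⌊1108/41⌋ = 27
(the next term ⌊1108/41^2⌋ = 0, terminating the sum). Summing: v_41(1108!) = 27 = 27.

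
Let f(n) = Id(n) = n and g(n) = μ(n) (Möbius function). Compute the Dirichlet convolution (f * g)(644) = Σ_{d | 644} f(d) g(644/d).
(Id * μ)(644) = 264

Divisors of 644: [1, 2, 4, 7, 14, 23, 28, 46, 92, 161, 322, 644]. For each d | 644:
  d = 1: Id(1) · μ(644/1) = 1 · 0 = 0
  d = 2: Id(2) · μ(644/2) = 2 · -1 = -2
  d = 4: Id(4) · μ(644/4) = 4 · 1 = 4
  d = 7: Id(7) · μ(644/7) = 7 · 0 = 0
  d = 14: Id(14) · μ(644/14) = 14 · 1 = 14
  d = 23: Id(23) · μ(644/23) = 23 · 0 = 0
  d = 28: Id(28) · μ(644/28) = 28 · -1 = -28
  d = 46: Id(46) · μ(644/46) = 46 · 1 = 46
  d = 92: Id(92) · μ(644/92) = 92 · -1 = -92
  d = 161: Id(161) · μ(644/161) = 161 · 0 = 0
  d = 322: Id(322) · μ(644/322) = 322 · -1 = -322
  d = 644: Id(644) · μ(644/644) = 644 · 1 = 644
Summing: (Id * μ)(644) = 0 + -2 + 4 + 0 + 14 + 0 + -28 + 46 + -92 + 0 + -322 + 644 = 264.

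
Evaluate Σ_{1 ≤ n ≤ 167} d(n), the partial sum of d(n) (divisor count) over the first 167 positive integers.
Σ_{n ≤ 167} d(n) = 878

Compute d(n) for each 1 ≤ n ≤ 167: d(1) = 1, d(2) = 2, d(3) = 2, d(4) = 3, d(5) = 2, d(6) = 4, d(7) = 2, d(8) = 4, d(9) = 3, d(10) = 4, d(11) = 2, d(12) = 6, d(13) = 2, d(14) = 4, d(15) = 4, d(16) = 5, d(17) = 2, d(18) = 6, d(19) = 2, d(20) = 6, d(21) = 4, d(22) = 4, d(23) = 2, d(24) = 8, d(25) = 3, d(26) = 4, d(27) = 4, d(28) = 6, d(29) = 2, d(30) = 8, d(31) = 2, d(32) = 6, d(33) = 4, d(34) = 4, d(35) = 4, d(36) = 9, d(37) = 2, d(38) = 4, d(39) = 4, d(40) = 8, d(41) = 2, d(42) = 8, d(43) = 2, d(44) = 6, d(45) = 6, d(46) = 4, d(47) = 2, d(48) = 10, d(49) = 3, d(50) = 6, d(51) = 4, d(52) = 6, d(53) = 2, d(54) = 8, d(55) = 4, d(56) = 8, d(57) = 4, d(58) = 4, d(59) = 2, d(60) = 12, d(61) = 2, d(62) = 4, d(63) = 6, d(64) = 7, d(65) = 4, d(66) = 8, d(67) = 2, d(68) = 6, d(69) = 4, d(70) = 8, d(71) = 2, d(72) = 12, d(73) = 2, d(74) = 4, d(75) = 6, d(76) = 6, d(77) = 4, d(78) = 8, d(79) = 2, d(80) = 10, d(81) = 5, d(82) = 4, d(83) = 2, d(84) = 12, d(85) = 4, d(86) = 4, d(87) = 4, d(88) = 8, d(89) = 2, d(90) = 12, d(91) = 4, d(92) = 6, d(93) = 4, d(94) = 4, d(95) = 4, d(96) = 12, d(97) = 2, d(98) = 6, d(99) = 6, d(100) = 9, d(101) = 2, d(102) = 8, d(103) = 2, d(104) = 8, d(105) = 8, d(106) = 4, d(107) = 2, d(108) = 12, d(109) = 2, d(110) = 8, d(111) = 4, d(112) = 10, d(113) = 2, d(114) = 8, d(115) = 4, d(116) = 6, d(117) = 6, d(118) = 4, d(119) = 4, d(120) = 16, d(121) = 3, d(122) = 4, d(123) = 4, d(124) = 6, d(125) = 4, d(126) = 12, d(127) = 2, d(128) = 8, d(129) = 4, d(130) = 8, d(131) = 2, d(132) = 12, d(133) = 4, d(134) = 4, d(135) = 8, d(136) = 8, d(137) = 2, d(138) = 8, d(139) = 2, d(140) = 12, d(141) = 4, d(142) = 4, d(143) = 4, d(144) = 15, d(145) = 4, d(146) = 4, d(147) = 6, d(148) = 6, d(149) = 2, d(150) = 12, d(151) = 2, d(152) = 8, d(153) = 6, d(154) = 8, d(155) = 4, d(156) = 12, d(157) = 2, d(158) = 4, d(159) = 4, d(160) = 12, d(161) = 4, d(162) = 10, d(163) = 2, d(164) = 6, d(165) = 8, d(166) = 4, d(167) = 2. Summing all 167 values: 878. (Dirichlet's divisor formula: Σ_{n ≤ x} d(n) = x ln(x) + (2γ − 1) x + O(√x). For x = 167, the asymptotic estimate is ≈ 880.49.)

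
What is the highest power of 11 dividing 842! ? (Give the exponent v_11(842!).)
v_11(842!) = 82

Legendre's formula: v_p(n!) = Σ_{k ≥ 1} ⌊n / p^k⌋. For p = 11, n = 842, the terms are:
  ⌊842/11^1⌋ = ⌊842/11⌋ = 76
  ⌊842/11^2⌋ = ⌊842/121⌋ = 6
(the next term ⌊842/11^3⌋ = 0, terminating the sum). Summing: v_11(842!) = 76 + 6 = 82.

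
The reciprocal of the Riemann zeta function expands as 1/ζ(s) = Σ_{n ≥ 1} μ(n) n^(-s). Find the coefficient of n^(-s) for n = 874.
μ(874) = -1

Factor n = 874 = 2 · 19 · 23. μ(n) = 0 if any exponent ≥ 2 (not squarefree); otherwise μ(n) = (−1)^{ω(n)} where ω(n) is the number of distinct prime factors. Applying: μ(874) = -1.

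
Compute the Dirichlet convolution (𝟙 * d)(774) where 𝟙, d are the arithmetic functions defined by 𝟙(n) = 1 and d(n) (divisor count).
(𝟙 * d)(774) = 54

Divisors of 774: [1, 2, 3, 6, 9, 18, 43, 86, 129, 258, 387, 774]. For each d | 774:
  d = 1: 𝟙(1) · d(774/1) = 1 · 12 = 12
  d = 2: 𝟙(2) · d(774/2) = 1 · 6 = 6
  d = 3: 𝟙(3) · d(774/3) = 1 · 8 = 8
  d = 6: 𝟙(6) · d(774/6) = 1 · 4 = 4
  d = 9: 𝟙(9) · d(774/9) = 1 · 4 = 4
  d = 18: 𝟙(18) · d(774/18) = 1 · 2 = 2
  d = 43: 𝟙(43) · d(774/43) = 1 · 6 = 6
  d = 86: 𝟙(86) · d(774/86) = 1 · 3 = 3
  d = 129: 𝟙(129) · d(774/129) = 1 · 4 = 4
  d = 258: 𝟙(258) · d(774/258) = 1 · 2 = 2
  d = 387: 𝟙(387) · d(774/387) = 1 · 2 = 2
  d = 774: 𝟙(774) · d(774/774) = 1 · 1 = 1
Summing: (𝟙 * d)(774) = 12 + 6 + 8 + 4 + 4 + 2 + 6 + 3 + 4 + 2 + 2 + 1 = 54.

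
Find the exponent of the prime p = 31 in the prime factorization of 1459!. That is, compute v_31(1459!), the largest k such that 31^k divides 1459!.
v_31(1459!) = 48

Legendre's formula: v_p(n!) = Σ_{k ≥ 1} ⌊n / p^k⌋. For p = 31, n = 1459, the terms are:
  ⌊1459/31^1⌋ = ⌊1459/31⌋ = 47
  ⌊1459/31^2⌋ = ⌊1459/961⌋ = 1
(the next term ⌊1459/31^3⌋ = 0, terminating the sum). Summing: v_31(1459!) = 47 + 1 = 48.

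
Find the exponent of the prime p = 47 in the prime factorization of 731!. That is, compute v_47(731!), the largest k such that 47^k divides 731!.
v_47(731!) = 15

Legendre's formula: v_p(n!) = Σ_{k ≥ 1} ⌊n / p^k⌋. For p = 47, n = 731, the terms are:
  ⌊731/47^1⌋ = ⌊731/47⌋ = 15
(the next term ⌊731/47^2⌋ = 0, terminating the sum). Summing: v_47(731!) = 15 = 15.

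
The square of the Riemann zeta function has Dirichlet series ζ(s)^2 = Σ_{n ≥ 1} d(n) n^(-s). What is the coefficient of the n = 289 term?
d(289) = 3

ζ(s)^2 = (Σ 1/m^s)(Σ 1/k^s). The coefficient of 1/n^s in the product is the number of ordered pairs (m, k) with mk = n, which equals d(n). For n = 289, divisors are [1, 17, 289], so d(289) = 3.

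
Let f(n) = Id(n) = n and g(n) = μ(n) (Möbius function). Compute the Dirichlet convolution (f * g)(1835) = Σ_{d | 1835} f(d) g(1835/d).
(Id * μ)(1835) = 1464

Divisors of 1835: [1, 5, 367, 1835]. For each d | 1835:
  d = 1: Id(1) · μ(1835/1) = 1 · 1 = 1
  d = 5: Id(5) · μ(1835/5) = 5 · -1 = -5
  d = 367: Id(367) · μ(1835/367) = 367 · -1 = -367
  d = 1835: Id(1835) · μ(1835/1835) = 1835 · 1 = 1835
Summing: (Id * μ)(1835) = 1 + -5 + -367 + 1835 = 1464.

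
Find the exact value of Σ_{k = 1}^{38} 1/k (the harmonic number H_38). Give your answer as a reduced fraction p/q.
H_38 = 2053580969474233/485721041551200

Direct summation: H_38 = 1 + 1/2 + ... + 1/38. The least common denominator is lcm(1, ..., 38) = 5342931457063200; over this denominator the numerator is 5342931457063200 + 2671465728531600 + 1780977152354400 + 1335732864265800 + 1068586291412640 + 890488576177200 + 763275922437600 + 667866432132900 + 593659050784800 + 534293145706320 + 485721041551200 + 445244288088600 + 410994727466400 + 381637961218800 + 356195430470880 + 333933216066450 + 314290085709600 + 296829525392400 + 281206918792800 + 267146572853160 + 254425307479200 + 242860520775600 + 232301367698400 + 222622144044300 + 213717258282528 + 205497363733200 + 197886350261600 + 190818980609400 + 184239015760800 + 178097715235440 + 172352627647200 + 166966608033225 + 161907013850400 + 157145042854800 + 152655184487520 + 148414762696200 + 144403552893600 + 140603459396400 = 22589390664216563, so H_38 = 22589390664216563/5342931457063200; reducing by gcd(22589390664216563, 5342931457063200) = 11 gives 2053580969474233/485721041551200 ≈ 4.22790. (The PNT-adjacent estimate ln(38) + γ ≈ 4.21480 matches within O(1/n).)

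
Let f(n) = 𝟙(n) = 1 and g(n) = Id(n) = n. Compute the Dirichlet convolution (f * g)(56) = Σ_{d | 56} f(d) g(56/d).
(𝟙 * Id)(56) = 120

Divisors of 56: [1, 2, 4, 7, 8, 14, 28, 56]. For each d | 56:
  d = 1: 𝟙(1) · Id(56/1) = 1 · 56 = 56
  d = 2: 𝟙(2) · Id(56/2) = 1 · 28 = 28
  d = 4: 𝟙(4) · Id(56/4) = 1 · 14 = 14
  d = 7: 𝟙(7) · Id(56/7) = 1 · 8 = 8
  d = 8: 𝟙(8) · Id(56/8) = 1 · 7 = 7
  d = 14: 𝟙(14) · Id(56/14) = 1 · 4 = 4
  d = 28: 𝟙(28) · Id(56/28) = 1 · 2 = 2
  d = 56: 𝟙(56) · Id(56/56) = 1 · 1 = 1
Summing: (𝟙 * Id)(56) = 56 + 28 + 14 + 8 + 7 + 4 + 2 + 1 = 120.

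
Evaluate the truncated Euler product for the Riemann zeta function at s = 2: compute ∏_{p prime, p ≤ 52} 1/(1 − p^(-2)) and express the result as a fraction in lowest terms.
∏ = 162139622078364740433577733/98952027459385036898304000

The primes p ≤ 52 are [2, 3, 5, 7, 11, 13, 17, 19, 23, 29, 31, 37, 41, 43, 47]. For each prime, (1 − 1/p^2)^(-1) = p^2 / (p^2 − 1). The product is (1 − 1/2^2)^(-1), (1 − 1/3^2)^(-1), (1 − 1/5^2)^(-1), (1 − 1/7^2)^(-1), (1 − 1/11^2)^(-1), (1 − 1/13^2)^(-1), (1 − 1/17^2)^(-1), (1 − 1/19^2)^(-1), (1 − 1/23^2)^(-1), (1 − 1/29^2)^(-1), (1 − 1/31^2)^(-1), (1 − 1/37^2)^(-1), (1 − 1/41^2)^(-1), (1 − 1/43^2)^(-1), (1 − 1/47^2)^(-1) = ∏ p^2 / (p^2 − 1) = 162139622078364740433577733/98952027459385036898304000.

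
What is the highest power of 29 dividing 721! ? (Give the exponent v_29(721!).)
v_29(721!) = 24

Legendre's formula: v_p(n!) = Σ_{k ≥ 1} ⌊n / p^k⌋. For p = 29, n = 721, the terms are:
  ⌊721/29^1⌋ = ⌊721/29⌋ = 24
(the next term ⌊721/29^2⌋ = 0, terminating the sum). Summing: v_29(721!) = 24 = 24.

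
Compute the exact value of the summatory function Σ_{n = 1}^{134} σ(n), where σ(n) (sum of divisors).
Σ_{n ≤ 134} σ(n) = 14795

Compute σ(n) for each 1 ≤ n ≤ 134: σ(1) = 1, σ(2) = 3, σ(3) = 4, σ(4) = 7, σ(5) = 6, σ(6) = 12, σ(7) = 8, σ(8) = 15, σ(9) = 13, σ(10) = 18, σ(11) = 12, σ(12) = 28, σ(13) = 14, σ(14) = 24, σ(15) = 24, σ(16) = 31, σ(17) = 18, σ(18) = 39, σ(19) = 20, σ(20) = 42, σ(21) = 32, σ(22) = 36, σ(23) = 24, σ(24) = 60, σ(25) = 31, σ(26) = 42, σ(27) = 40, σ(28) = 56, σ(29) = 30, σ(30) = 72, σ(31) = 32, σ(32) = 63, σ(33) = 48, σ(34) = 54, σ(35) = 48, σ(36) = 91, σ(37) = 38, σ(38) = 60, σ(39) = 56, σ(40) = 90, σ(41) = 42, σ(42) = 96, σ(43) = 44, σ(44) = 84, σ(45) = 78, σ(46) = 72, σ(47) = 48, σ(48) = 124, σ(49) = 57, σ(50) = 93, σ(51) = 72, σ(52) = 98, σ(53) = 54, σ(54) = 120, σ(55) = 72, σ(56) = 120, σ(57) = 80, σ(58) = 90, σ(59) = 60, σ(60) = 168, σ(61) = 62, σ(62) = 96, σ(63) = 104, σ(64) = 127, σ(65) = 84, σ(66) = 144, σ(67) = 68, σ(68) = 126, σ(69) = 96, σ(70) = 144, σ(71) = 72, σ(72) = 195, σ(73) = 74, σ(74) = 114, σ(75) = 124, σ(76) = 140, σ(77) = 96, σ(78) = 168, σ(79) = 80, σ(80) = 186, σ(81) = 121, σ(82) = 126, σ(83) = 84, σ(84) = 224, σ(85) = 108, σ(86) = 132, σ(87) = 120, σ(88) = 180, σ(89) = 90, σ(90) = 234, σ(91) = 112, σ(92) = 168, σ(93) = 128, σ(94) = 144, σ(95) = 120, σ(96) = 252, σ(97) = 98, σ(98) = 171, σ(99) = 156, σ(100) = 217, σ(101) = 102, σ(102) = 216, σ(103) = 104, σ(104) = 210, σ(105) = 192, σ(106) = 162, σ(107) = 108, σ(108) = 280, σ(109) = 110, σ(110) = 216, σ(111) = 152, σ(112) = 248, σ(113) = 114, σ(114) = 240, σ(115) = 144, σ(116) = 210, σ(117) = 182, σ(118) = 180, σ(119) = 144, σ(120) = 360, σ(121) = 133, σ(122) = 186, σ(123) = 168, σ(124) = 224, σ(125) = 156, σ(126) = 312, σ(127) = 128, σ(128) = 255, σ(129) = 176, σ(130) = 252, σ(131) = 132, σ(132) = 336, σ(133) = 160, σ(134) = 204. Summing all 134 values: 14795. (Average order: Σ_{n ≤ x} σ(n) ~ (π²/12) x². For x = 134, (π²/12)·134² ≈ 14768.22.)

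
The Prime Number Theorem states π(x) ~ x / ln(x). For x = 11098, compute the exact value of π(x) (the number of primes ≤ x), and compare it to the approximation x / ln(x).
π(11098) = 1345;  x/ln(x) ≈ 1191.47;  relative error ≈ 11.41%.

Directly count primes up to 11098: π(11098) = 1345. The PNT approximation gives 11098/ln(11098) ≈ 11098/9.31452 ≈ 1191.47. Relative error (π(x) − x/ln(x)) / π(x) ≈ 11.41%; the approximation is known to undercount slightly (Li(x) is a better estimate).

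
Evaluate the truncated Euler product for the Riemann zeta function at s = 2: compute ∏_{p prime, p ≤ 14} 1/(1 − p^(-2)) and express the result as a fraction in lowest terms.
∏ = 715715/442368

The primes p ≤ 14 are [2, 3, 5, 7, 11, 13]. For each prime, (1 − 1/p^2)^(-1) = p^2 / (p^2 − 1). The product is (1 − 1/2^2)^(-1), (1 − 1/3^2)^(-1), (1 − 1/5^2)^(-1), (1 − 1/7^2)^(-1), (1 − 1/11^2)^(-1), (1 − 1/13^2)^(-1) = ∏ p^2 / (p^2 − 1) = 715715/442368.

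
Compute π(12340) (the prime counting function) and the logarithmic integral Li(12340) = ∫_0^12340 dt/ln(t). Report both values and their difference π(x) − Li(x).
π(12340) = 1473;  Li(12340) ≈ 1497.24;  π(x) − Li(x) ≈ -24.24.

Direct count of primes ≤ 12340 gives π(12340) = 1473. Numerical evaluation of the logarithmic integral gives Li(12340) ≈ 1497.24. The difference π(x) − Li(x) ≈ -24.24 is typically negative for small/moderate x (Li(x) overestimates), though Littlewood's theorem shows this sign changes infinitely often.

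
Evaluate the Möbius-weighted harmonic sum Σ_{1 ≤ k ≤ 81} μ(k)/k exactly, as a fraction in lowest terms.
Σ μ(k)/k = -5419230422019661121772083237/214509651156044860526605636942

Values of μ(k) for 1 ≤ k ≤ 81: μ(1) = 1, μ(2) = -1, μ(3) = -1, μ(5) = -1, μ(6) = 1, μ(7) = -1, μ(10) = 1, μ(11) = -1, μ(13) = -1, μ(14) = 1, μ(15) = 1, μ(17) = -1, μ(19) = -1, μ(21) = 1, μ(22) = 1, μ(23) = -1, μ(26) = 1, μ(29) = -1, μ(30) = -1, μ(31) = -1, μ(33) = 1, μ(34) = 1, μ(35) = 1, μ(37) = -1, μ(38) = 1, μ(39) = 1, μ(41) = -1, μ(42) = -1, μ(43) = -1, μ(46) = 1, μ(47) = -1, μ(51) = 1, μ(53) = -1, μ(55) = 1, μ(57) = 1, μ(58) = 1, μ(59) = -1, μ(61) = -1, μ(62) = 1, μ(65) = 1, μ(66) = -1, μ(67) = -1, μ(69) = 1, μ(70) = -1, μ(71) = -1, μ(73) = -1, μ(74) = 1, μ(77) = 1, μ(78) = -1, μ(79) = -1, with μ = 0 on non-squarefree integers. Summing μ(k)/k for k where μ(k) ≠ 0 gives -5419230422019661121772083237/214509651156044860526605636942 ≈ -0.0253. (PNT ⟺ this sum → 0 as n → ∞.)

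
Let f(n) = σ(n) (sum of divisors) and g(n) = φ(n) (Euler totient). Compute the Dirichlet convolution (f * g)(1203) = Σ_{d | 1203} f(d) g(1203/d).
(σ * φ)(1203) = 4812

Divisors of 1203: [1, 3, 401, 1203]. For each d | 1203:
  d = 1: σ(1) · φ(1203/1) = 1 · 800 = 800
  d = 3: σ(3) · φ(1203/3) = 4 · 400 = 1600
  d = 401: σ(401) · φ(1203/401) = 402 · 2 = 804
  d = 1203: σ(1203) · φ(1203/1203) = 1608 · 1 = 1608
Summing: (σ * φ)(1203) = 800 + 1600 + 804 + 1608 = 4812.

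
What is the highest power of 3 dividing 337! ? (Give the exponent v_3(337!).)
v_3(337!) = 166

Legendre's formula: v_p(n!) = Σ_{k ≥ 1} ⌊n / p^k⌋. For p = 3, n = 337, the terms are:
  ⌊337/3^1⌋ = ⌊337/3⌋ = 112
  ⌊337/3^2⌋ = ⌊337/9⌋ = 37
  ⌊337/3^3⌋ = ⌊337/27⌋ = 12
  ⌊337/3^4⌋ = ⌊337/81⌋ = 4
  ⌊337/3^5⌋ = ⌊337/243⌋ = 1
(the next term ⌊337/3^6⌋ = 0, terminating the sum). Summing: v_3(337!) = 112 + 37 + 12 + 4 + 1 = 166.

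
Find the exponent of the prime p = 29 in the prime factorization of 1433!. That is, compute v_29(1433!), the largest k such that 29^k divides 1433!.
v_29(1433!) = 50

Legendre's formula: v_p(n!) = Σ_{k ≥ 1} ⌊n / p^k⌋. For p = 29, n = 1433, the terms are:
  ⌊1433/29^1⌋ = ⌊1433/29⌋ = 49
  ⌊1433/29^2⌋ = ⌊1433/841⌋ = 1
(the next term ⌊1433/29^3⌋ = 0, terminating the sum). Summing: v_29(1433!) = 49 + 1 = 50.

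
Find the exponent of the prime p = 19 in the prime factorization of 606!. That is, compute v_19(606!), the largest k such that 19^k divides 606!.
v_19(606!) = 32

Legendre's formula: v_p(n!) = Σ_{k ≥ 1} ⌊n / p^k⌋. For p = 19, n = 606, the terms are:
  ⌊606/19^1⌋ = ⌊606/19⌋ = 31
  ⌊606/19^2⌋ = ⌊606/361⌋ = 1
(the next term ⌊606/19^3⌋ = 0, terminating the sum). Summing: v_19(606!) = 31 + 1 = 32.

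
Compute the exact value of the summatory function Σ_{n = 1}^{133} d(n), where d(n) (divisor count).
Σ_{n ≤ 133} d(n) = 675

Compute d(n) for each 1 ≤ n ≤ 133: d(1) = 1, d(2) = 2, d(3) = 2, d(4) = 3, d(5) = 2, d(6) = 4, d(7) = 2, d(8) = 4, d(9) = 3, d(10) = 4, d(11) = 2, d(12) = 6, d(13) = 2, d(14) = 4, d(15) = 4, d(16) = 5, d(17) = 2, d(18) = 6, d(19) = 2, d(20) = 6, d(21) = 4, d(22) = 4, d(23) = 2, d(24) = 8, d(25) = 3, d(26) = 4, d(27) = 4, d(28) = 6, d(29) = 2, d(30) = 8, d(31) = 2, d(32) = 6, d(33) = 4, d(34) = 4, d(35) = 4, d(36) = 9, d(37) = 2, d(38) = 4, d(39) = 4, d(40) = 8, d(41) = 2, d(42) = 8, d(43) = 2, d(44) = 6, d(45) = 6, d(46) = 4, d(47) = 2, d(48) = 10, d(49) = 3, d(50) = 6, d(51) = 4, d(52) = 6, d(53) = 2, d(54) = 8, d(55) = 4, d(56) = 8, d(57) = 4, d(58) = 4, d(59) = 2, d(60) = 12, d(61) = 2, d(62) = 4, d(63) = 6, d(64) = 7, d(65) = 4, d(66) = 8, d(67) = 2, d(68) = 6, d(69) = 4, d(70) = 8, d(71) = 2, d(72) = 12, d(73) = 2, d(74) = 4, d(75) = 6, d(76) = 6, d(77) = 4, d(78) = 8, d(79) = 2, d(80) = 10, d(81) = 5, d(82) = 4, d(83) = 2, d(84) = 12, d(85) = 4, d(86) = 4, d(87) = 4, d(88) = 8, d(89) = 2, d(90) = 12, d(91) = 4, d(92) = 6, d(93) = 4, d(94) = 4, d(95) = 4, d(96) = 12, d(97) = 2, d(98) = 6, d(99) = 6, d(100) = 9, d(101) = 2, d(102) = 8, d(103) = 2, d(104) = 8, d(105) = 8, d(106) = 4, d(107) = 2, d(108) = 12, d(109) = 2, d(110) = 8, d(111) = 4, d(112) = 10, d(113) = 2, d(114) = 8, d(115) = 4, d(116) = 6, d(117) = 6, d(118) = 4, d(119) = 4, d(120) = 16, d(121) = 3, d(122) = 4, d(123) = 4, d(124) = 6, d(125) = 4, d(126) = 12, d(127) = 2, d(128) = 8, d(129) = 4, d(130) = 8, d(131) = 2, d(132) = 12, d(133) = 4. Summing all 133 values: 675. (Dirichlet's divisor formula: Σ_{n ≤ x} d(n) = x ln(x) + (2γ − 1) x + O(√x). For x = 133, the asymptotic estimate is ≈ 670.96.)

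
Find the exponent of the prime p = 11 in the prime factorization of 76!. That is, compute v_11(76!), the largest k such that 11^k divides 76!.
v_11(76!) = 6

Legendre's formula: v_p(n!) = Σ_{k ≥ 1} ⌊n / p^k⌋. For p = 11, n = 76, the terms are:
  ⌊76/11^1⌋ = ⌊76/11⌋ = 6
(the next term ⌊76/11^2⌋ = 0, terminating the sum). Summing: v_11(76!) = 6 = 6.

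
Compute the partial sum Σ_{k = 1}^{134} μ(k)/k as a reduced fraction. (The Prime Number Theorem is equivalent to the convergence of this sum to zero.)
Σ μ(k)/k = 1798157260399775266990045811129040783798487774562/262948239526313870385685898536205956450305483726315

Values of μ(k) for 1 ≤ k ≤ 134: μ(1) = 1, μ(2) = -1, μ(3) = -1, μ(5) = -1, μ(6) = 1, μ(7) = -1, μ(10) = 1, μ(11) = -1, μ(13) = -1, μ(14) = 1, μ(15) = 1, μ(17) = -1, μ(19) = -1, μ(21) = 1, μ(22) = 1, μ(23) = -1, μ(26) = 1, μ(29) = -1, μ(30) = -1, μ(31) = -1, μ(33) = 1, μ(34) = 1, μ(35) = 1, μ(37) = -1, μ(38) = 1, μ(39) = 1, μ(41) = -1, μ(42) = -1, μ(43) = -1, μ(46) = 1, μ(47) = -1, μ(51) = 1, μ(53) = -1, μ(55) = 1, μ(57) = 1, μ(58) = 1, μ(59) = -1, μ(61) = -1, μ(62) = 1, μ(65) = 1, μ(66) = -1, μ(67) = -1, μ(69) = 1, μ(70) = -1, μ(71) = -1, μ(73) = -1, μ(74) = 1, μ(77) = 1, μ(78) = -1, μ(79) = -1, μ(82) = 1, μ(83) = -1, μ(85) = 1, μ(86) = 1, μ(87) = 1, μ(89) = -1, μ(91) = 1, μ(93) = 1, μ(94) = 1, μ(95) = 1, μ(97) = -1, μ(101) = -1, μ(102) = -1, μ(103) = -1, μ(105) = -1, μ(106) = 1, μ(107) = -1, μ(109) = -1, μ(110) = -1, μ(111) = 1, μ(113) = -1, μ(114) = -1, μ(115) = 1, μ(118) = 1, μ(119) = 1, μ(122) = 1, μ(123) = 1, μ(127) = -1, μ(129) = 1, μ(130) = -1, μ(131) = -1, μ(133) = 1, μ(134) = 1, with μ = 0 on non-squarefree integers. Summing μ(k)/k for k where μ(k) ≠ 0 gives 1798157260399775266990045811129040783798487774562/262948239526313870385685898536205956450305483726315 ≈ 0.0068. (PNT ⟺ this sum → 0 as n → ∞.)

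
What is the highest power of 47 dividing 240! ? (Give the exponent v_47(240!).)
v_47(240!) = 5

Legendre's formula: v_p(n!) = Σ_{k ≥ 1} ⌊n / p^k⌋. For p = 47, n = 240, the terms are:
  ⌊240/47^1⌋ = ⌊240/47⌋ = 5
(the next term ⌊240/47^2⌋ = 0, terminating the sum). Summing: v_47(240!) = 5 = 5.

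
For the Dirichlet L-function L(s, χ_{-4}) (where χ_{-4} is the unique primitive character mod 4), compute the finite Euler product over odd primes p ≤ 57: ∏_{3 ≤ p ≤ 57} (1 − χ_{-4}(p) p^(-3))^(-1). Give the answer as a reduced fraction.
∏ = 825131832927904152751703886265311831503045/851571808026684219819301170519057245405184

The odd primes p ≤ 57 are [3, 5, 7, 11, 13, 17, 19, 23, 29, 31, 37, 41, 43, 47, 53]. For each, χ(p) = 1 if p ≡ 1 mod 4, χ(p) = −1 if p ≡ 3 mod 4. Taking (1 − χ(p)/p^3)^(-1) = p^3/(p^3 − χ(p)): (1 − (-1)/3^3)^(-1) · (1 − (1)/5^3)^(-1) · (1 − (-1)/7^3)^(-1) · (1 − (-1)/11^3)^(-1) · (1 − (1)/13^3)^(-1) · (1 − (1)/17^3)^(-1) · (1 − (-1)/19^3)^(-1) · (1 − (-1)/23^3)^(-1) · (1 − (1)/29^3)^(-1) · (1 − (-1)/31^3)^(-1) · (1 − (1)/37^3)^(-1) · (1 − (1)/41^3)^(-1) · (1 − (-1)/43^3)^(-1) · (1 − (-1)/47^3)^(-1) · (1 − (1)/53^3)^(-1) = 825131832927904152751703886265311831503045/851571808026684219819301170519057245405184.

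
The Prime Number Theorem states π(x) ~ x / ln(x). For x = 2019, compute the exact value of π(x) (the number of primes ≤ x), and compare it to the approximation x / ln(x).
π(2019) = 306;  x/ln(x) ≈ 265.30;  relative error ≈ 13.30%.

Directly count primes up to 2019: π(2019) = 306. The PNT approximation gives 2019/ln(2019) ≈ 2019/7.61036 ≈ 265.30. Relative error (π(x) − x/ln(x)) / π(x) ≈ 13.30%; the approximation is known to undercount slightly (Li(x) is a better estimate).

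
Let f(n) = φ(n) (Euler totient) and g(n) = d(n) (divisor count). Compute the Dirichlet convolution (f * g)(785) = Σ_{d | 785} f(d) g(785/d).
(φ * d)(785) = 948

Divisors of 785: [1, 5, 157, 785]. For each d | 785:
  d = 1: φ(1) · d(785/1) = 1 · 4 = 4
  d = 5: φ(5) · d(785/5) = 4 · 2 = 8
  d = 157: φ(157) · d(785/157) = 156 · 2 = 312
  d = 785: φ(785) · d(785/785) = 624 · 1 = 624
Summing: (φ * d)(785) = 4 + 8 + 312 + 624 = 948.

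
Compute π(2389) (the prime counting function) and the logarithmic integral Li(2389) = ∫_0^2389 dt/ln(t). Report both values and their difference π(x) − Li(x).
π(2389) = 355;  Li(2389) ≈ 365.38;  π(x) − Li(x) ≈ -10.38.

Direct count of primes ≤ 2389 gives π(2389) = 355. Numerical evaluation of the logarithmic integral gives Li(2389) ≈ 365.38. The difference π(x) − Li(x) ≈ -10.38 is typically negative for small/moderate x (Li(x) overestimates), though Littlewood's theorem shows this sign changes infinitely often.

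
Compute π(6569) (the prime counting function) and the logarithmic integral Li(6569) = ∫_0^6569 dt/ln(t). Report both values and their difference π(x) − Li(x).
π(6569) = 849;  Li(6569) ≈ 865.48;  π(x) − Li(x) ≈ -16.48.

Direct count of primes ≤ 6569 gives π(6569) = 849. Numerical evaluation of the logarithmic integral gives Li(6569) ≈ 865.48. The difference π(x) − Li(x) ≈ -16.48 is typically negative for small/moderate x (Li(x) overestimates), though Littlewood's theorem shows this sign changes infinitely often.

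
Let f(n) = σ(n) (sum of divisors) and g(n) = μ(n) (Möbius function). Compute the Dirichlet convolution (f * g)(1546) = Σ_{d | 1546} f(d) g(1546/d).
(σ * μ)(1546) = 1546

Divisors of 1546: [1, 2, 773, 1546]. For each d | 1546:
  d = 1: σ(1) · μ(1546/1) = 1 · 1 = 1
  d = 2: σ(2) · μ(1546/2) = 3 · -1 = -3
  d = 773: σ(773) · μ(1546/773) = 774 · -1 = -774
  d = 1546: σ(1546) · μ(1546/1546) = 2322 · 1 = 2322
Summing: (σ * μ)(1546) = 1 + -3 + -774 + 2322 = 1546.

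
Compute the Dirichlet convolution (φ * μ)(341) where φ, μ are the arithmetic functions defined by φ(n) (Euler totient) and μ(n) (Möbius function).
(φ * μ)(341) = 261

Divisors of 341: [1, 11, 31, 341]. For each d | 341:
  d = 1: φ(1) · μ(341/1) = 1 · 1 = 1
  d = 11: φ(11) · μ(341/11) = 10 · -1 = -10
  d = 31: φ(31) · μ(341/31) = 30 · -1 = -30
  d = 341: φ(341) · μ(341/341) = 300 · 1 = 300
Summing: (φ * μ)(341) = 1 + -10 + -30 + 300 = 261.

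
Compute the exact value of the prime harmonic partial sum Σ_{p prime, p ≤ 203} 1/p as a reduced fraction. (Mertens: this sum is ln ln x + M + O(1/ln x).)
Σ 1/p = 15202313841027497739047080375538859939135227730139536997746371469607707132833646367/7799922041683461553249199106329813876687996789903550945093032474868511536164700810

π(203) = 46, so the primes ≤ 203 are [2, 3, 5, 7, 11, 13, 17, 19, 23, 29, 31, 37, 41, 43, 47, 53, 59, 61, 67, 71, 73, 79, 83, 89, 97, 101, 103, 107, 109, 113, 127, 131, 137, 139, 149, 151, 157, 163, 167, 173, 179, 181, 191, 193, 197, 199]. Summing 1/p over these primes: 15202313841027497739047080375538859939135227730139536997746371469607707132833646367/7799922041683461553249199106329813876687996789903550945093032474868511536164700810 ≈ 1.9490. Mertens estimate ln ln(203) + 0.2615 ≈ 1.9317.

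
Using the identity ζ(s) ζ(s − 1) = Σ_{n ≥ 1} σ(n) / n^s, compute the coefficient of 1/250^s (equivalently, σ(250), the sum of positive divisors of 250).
σ(250) = 468

In the product (Σ m^0/m^s)(Σ k / k^s) = Σ (Σ_{d | n} d) / n^s, the coefficient of 1/n^s is σ(n) = Σ_{d | n} d. For n = 250, divisors are [1, 2, 5, 10, 25, 50, 125, 250]; summing: σ(250) = 468.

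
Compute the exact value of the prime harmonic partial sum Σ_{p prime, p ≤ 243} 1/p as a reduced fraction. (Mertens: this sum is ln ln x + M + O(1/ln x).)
Σ 1/p = 506873196134241441348690763593294873492730445394823722837469097176314709804649267964680634478659521/256041159035492609053110100510385311995538591998443060216114576417920917800321526504084465112487730

π(243) = 53, so the primes ≤ 243 are [2, 3, 5, 7, 11, 13, 17, 19, 23, 29, 31, 37, 41, 43, 47, 53, 59, 61, 67, 71, 73, 79, 83, 89, 97, 101, 103, 107, 109, 113, 127, 131, 137, 139, 149, 151, 157, 163, 167, 173, 179, 181, 191, 193, 197, 199, 211, 223, 227, 229, 233, 239, 241]. Summing 1/p over these primes: 506873196134241441348690763593294873492730445394823722837469097176314709804649267964680634478659521/256041159035492609053110100510385311995538591998443060216114576417920917800321526504084465112487730 ≈ 1.9797. Mertens estimate ln ln(243) + 0.2615 ≈ 1.9650.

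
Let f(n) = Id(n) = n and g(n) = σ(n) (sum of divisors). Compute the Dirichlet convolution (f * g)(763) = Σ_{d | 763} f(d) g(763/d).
(Id * σ)(763) = 3285

Divisors of 763: [1, 7, 109, 763]. For each d | 763:
  d = 1: Id(1) · σ(763/1) = 1 · 880 = 880
  d = 7: Id(7) · σ(763/7) = 7 · 110 = 770
  d = 109: Id(109) · σ(763/109) = 109 · 8 = 872
  d = 763: Id(763) · σ(763/763) = 763 · 1 = 763
Summing: (Id * σ)(763) = 880 + 770 + 872 + 763 = 3285.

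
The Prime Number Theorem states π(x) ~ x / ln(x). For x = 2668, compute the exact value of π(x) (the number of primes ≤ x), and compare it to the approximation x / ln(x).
π(2668) = 386;  x/ln(x) ≈ 338.19;  relative error ≈ 12.39%.

Directly count primes up to 2668: π(2668) = 386. The PNT approximation gives 2668/ln(2668) ≈ 2668/7.88908 ≈ 338.19. Relative error (π(x) − x/ln(x)) / π(x) ≈ 12.39%; the approximation is known to undercount slightly (Li(x) is a better estimate).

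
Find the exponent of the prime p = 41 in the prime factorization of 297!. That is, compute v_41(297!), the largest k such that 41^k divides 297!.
v_41(297!) = 7

Legendre's formula: v_p(n!) = Σ_{k ≥ 1} ⌊n / p^k⌋. For p = 41, n = 297, the terms are:
  ⌊297/41^1⌋ = ⌊297/41⌋ = 7
(the next term ⌊297/41^2⌋ = 0, terminating the sum). Summing: v_41(297!) = 7 = 7.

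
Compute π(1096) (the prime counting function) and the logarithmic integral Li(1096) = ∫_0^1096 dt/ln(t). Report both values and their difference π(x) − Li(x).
π(1096) = 183;  Li(1096) ≈ 191.41;  π(x) − Li(x) ≈ -8.41.

Direct count of primes ≤ 1096 gives π(1096) = 183. Numerical evaluation of the logarithmic integral gives Li(1096) ≈ 191.41. The difference π(x) − Li(x) ≈ -8.41 is typically negative for small/moderate x (Li(x) overestimates), though Littlewood's theorem shows this sign changes infinitely often.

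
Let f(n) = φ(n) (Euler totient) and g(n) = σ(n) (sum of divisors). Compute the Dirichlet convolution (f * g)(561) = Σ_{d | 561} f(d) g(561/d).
(φ * σ)(561) = 4488

Divisors of 561: [1, 3, 11, 17, 33, 51, 187, 561]. For each d | 561:
  d = 1: φ(1) · σ(561/1) = 1 · 864 = 864
  d = 3: φ(3) · σ(561/3) = 2 · 216 = 432
  d = 11: φ(11) · σ(561/11) = 10 · 72 = 720
  d = 17: φ(17) · σ(561/17) = 16 · 48 = 768
  d = 33: φ(33) · σ(561/33) = 20 · 18 = 360
  d = 51: φ(51) · σ(561/51) = 32 · 12 = 384
  d = 187: φ(187) · σ(561/187) = 160 · 4 = 640
  d = 561: φ(561) · σ(561/561) = 320 · 1 = 320
Summing: (φ * σ)(561) = 864 + 432 + 720 + 768 + 360 + 384 + 640 + 320 = 4488.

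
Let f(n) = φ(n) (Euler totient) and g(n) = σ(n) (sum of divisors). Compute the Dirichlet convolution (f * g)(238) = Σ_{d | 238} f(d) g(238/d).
(φ * σ)(238) = 1904

Divisors of 238: [1, 2, 7, 14, 17, 34, 119, 238]. For each d | 238:
  d = 1: φ(1) · σ(238/1) = 1 · 432 = 432
  d = 2: φ(2) · σ(238/2) = 1 · 144 = 144
  d = 7: φ(7) · σ(238/7) = 6 · 54 = 324
  d = 14: φ(14) · σ(238/14) = 6 · 18 = 108
  d = 17: φ(17) · σ(238/17) = 16 · 24 = 384
  d = 34: φ(34) · σ(238/34) = 16 · 8 = 128
  d = 119: φ(119) · σ(238/119) = 96 · 3 = 288
  d = 238: φ(238) · σ(238/238) = 96 · 1 = 96
Summing: (φ * σ)(238) = 432 + 144 + 324 + 108 + 384 + 128 + 288 + 96 = 1904.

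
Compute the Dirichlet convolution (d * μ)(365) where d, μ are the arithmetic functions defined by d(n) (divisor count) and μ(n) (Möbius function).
(d * μ)(365) = 1

Divisors of 365: [1, 5, 73, 365]. For each d | 365:
  d = 1: d(1) · μ(365/1) = 1 · 1 = 1
  d = 5: d(5) · μ(365/5) = 2 · -1 = -2
  d = 73: d(73) · μ(365/73) = 2 · -1 = -2
  d = 365: d(365) · μ(365/365) = 4 · 1 = 4
Summing: (d * μ)(365) = 1 + -2 + -2 + 4 = 1.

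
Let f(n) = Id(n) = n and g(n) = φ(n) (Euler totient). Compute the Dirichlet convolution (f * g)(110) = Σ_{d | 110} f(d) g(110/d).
(Id * φ)(110) = 567

Divisors of 110: [1, 2, 5, 10, 11, 22, 55, 110]. For each d | 110:
  d = 1: Id(1) · φ(110/1) = 1 · 40 = 40
  d = 2: Id(2) · φ(110/2) = 2 · 40 = 80
  d = 5: Id(5) · φ(110/5) = 5 · 10 = 50
  d = 10: Id(10) · φ(110/10) = 10 · 10 = 100
  d = 11: Id(11) · φ(110/11) = 11 · 4 = 44
  d = 22: Id(22) · φ(110/22) = 22 · 4 = 88
  d = 55: Id(55) · φ(110/55) = 55 · 1 = 55
  d = 110: Id(110) · φ(110/110) = 110 · 1 = 110
Summing: (Id * φ)(110) = 40 + 80 + 50 + 100 + 44 + 88 + 55 + 110 = 567.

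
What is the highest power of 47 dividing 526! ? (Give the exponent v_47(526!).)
v_47(526!) = 11

Legendre's formula: v_p(n!) = Σ_{k ≥ 1} ⌊n / p^k⌋. For p = 47, n = 526, the terms are:
  ⌊526/47^1⌋ = ⌊526/47⌋ = 11
(the next term ⌊526/47^2⌋ = 0, terminating the sum). Summing: v_47(526!) = 11 = 11.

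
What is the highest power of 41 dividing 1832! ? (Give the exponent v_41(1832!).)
v_41(1832!) = 45

Legendre's formula: v_p(n!) = Σ_{k ≥ 1} ⌊n / p^k⌋. For p = 41, n = 1832, the terms are:
  ⌊1832/41^1⌋ = ⌊1832/41⌋ = 44
  ⌊1832/41^2⌋ = ⌊1832/1681⌋ = 1
(the next term ⌊1832/41^3⌋ = 0, terminating the sum). Summing: v_41(1832!) = 44 + 1 = 45.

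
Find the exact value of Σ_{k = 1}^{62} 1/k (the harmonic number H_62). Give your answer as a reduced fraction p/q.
H_62 = 928551009361054917576341971/197044480683803711251893600

Direct summation: H_62 = 1 + 1/2 + ... + 1/62. The least common denominator is lcm(1, ..., 62) = 591133442051411133755680800; over this denominator the numerator is 591133442051411133755680800 + 295566721025705566877840400 + 197044480683803711251893600 + 147783360512852783438920200 + 118226688410282226751136160 + 98522240341901855625946800 + 84447634578773019107954400 + 73891680256426391719460100 + 65681493561267903750631200 + 59113344205141113375568080 + 53739403822855557614152800 + 49261120170950927812973400 + 45471803234723933365821600 + 42223817289386509553977200 + 39408896136760742250378720 + 36945840128213195859730050 + 34772555414788890220922400 + 32840746780633951875315600 + 31112286423758480723983200 + 29556672102570556687784040 + 28149211526257673035984800 + 26869701911427778807076400 + 25701454002235266685029600 + 24630560085475463906486700 + 23645337682056445350227232 + 22735901617361966682910800 + 21893831187089301250210400 + 21111908644693254776988600 + 20383911794876245991575200 + 19704448068380371125189360 + 19068820711335843024376800 + 18472920064106597929865025 + 17913134607618519204717600 + 17386277707394445110461200 + 16889526915754603821590880 + 16420373390316975937657800 + 15976579514903003615018400 + 15556143211879240361991600 + 15157267744907977788607200 + 14778336051285278343892020 + 14417888830522222774528800 + 14074605763128836517992400 + 13747289350032817064085600 + 13434850955713889403538200 + 13136298712253580750126240 + 12850727001117633342514800 + 12577307277689598590546400 + 12315280042737731953243350 + 12063947796967574158279200 + 11822668841028222675113616 + 11590851804929630073640800 + 11367950808680983341455400 + 11153461170781342146333600 + 10946915593544650625105200 + 10747880764571111522830560 + 10555954322346627388494300 + 10370762141252826907994400 + 10191955897438122995787600 + 10019210882227307351791200 + 9852224034190185562594680 + 9690712164777231700912800 + 9534410355667921512188400 = 2785653028083164752729025913, so H_62 = 2785653028083164752729025913/591133442051411133755680800; reducing by gcd(2785653028083164752729025913, 591133442051411133755680800) = 3 gives 928551009361054917576341971/197044480683803711251893600 ≈ 4.71239. (The PNT-adjacent estimate ln(62) + γ ≈ 4.70435 matches within O(1/n).)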